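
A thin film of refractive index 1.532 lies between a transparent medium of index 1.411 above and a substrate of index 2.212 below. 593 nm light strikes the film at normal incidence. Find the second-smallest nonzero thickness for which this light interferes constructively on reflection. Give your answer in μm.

Top surface (1.411 → 1.532): reflection off a higher-index medium gives a half-wave phase shift.
At the lower boundary (n = 1.532 to n = 2.212) the reflected ray undergoes a half-wave phase shift.
The two reflections carry the same phase change, so no net offset.
So the condition for constructive reflection is 2 n t = m λ.
The second-smallest nonzero thickness corresponds to m = 2: t = m λ / (2 n) = 2.00 × 593 / (2 × 1.532) = 387 nm.

0.387 μm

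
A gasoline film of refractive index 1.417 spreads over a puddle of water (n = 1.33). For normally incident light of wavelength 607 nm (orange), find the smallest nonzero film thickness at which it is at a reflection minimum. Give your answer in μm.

0.214 μm

Ray reflecting at the top interface goes from n = 1.0 toward n = 1.417: a half-wave phase shift.
Ray reflecting at the bottom interface goes from n = 1.417 toward n = 1.33: no phase shift.
Exactly one π shift → a net half-wave offset.
With one net inversion, destructive interference in reflection requires 2 n t = m λ.
Minimum nonzero at m = 1: t = λ / (2 n) = 607 / (2 × 1.417) = 214 nm.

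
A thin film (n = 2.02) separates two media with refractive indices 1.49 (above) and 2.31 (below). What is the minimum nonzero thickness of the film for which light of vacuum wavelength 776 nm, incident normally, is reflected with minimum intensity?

At the upper boundary (n = 1.49 to n = 2.02) the reflected ray undergoes a half-wave phase shift.
Ray reflecting at the bottom interface goes from n = 2.02 toward n = 2.31: a half-wave phase shift.
Net: no relative phase inversion (both shifts match).
So the condition for destructive reflection is 2 n t = (m + ½) λ.
Minimum at m = 0: t = λ / (4 n) = 776 / (4 × 2.02) = 96.0 nm.

96.0 nm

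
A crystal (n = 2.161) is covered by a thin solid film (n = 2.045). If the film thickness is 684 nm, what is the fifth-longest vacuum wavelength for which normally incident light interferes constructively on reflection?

Ray reflecting at the top interface goes from n = 1.0 toward n = 2.045: a half-wave phase shift.
Ray reflecting at the bottom interface goes from n = 2.045 toward n = 2.161: a half-wave phase shift.
Net: no relative phase inversion (both shifts match).
For strong reflection here: 2 n t = m λ.
λ = 2 n t / m. The fifth-longest wavelength is m = 5: λ = 2 × 2.045 × 684 / 5.00 = 560 nm.

560 nm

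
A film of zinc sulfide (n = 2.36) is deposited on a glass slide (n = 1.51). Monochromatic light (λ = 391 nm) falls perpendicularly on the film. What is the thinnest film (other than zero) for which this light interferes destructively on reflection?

Top surface (1.0 → 2.36): reflection off a higher-index medium gives a half-wave phase shift.
Bottom surface (2.36 → 1.51): reflection off a lower-index medium gives no phase shift.
Exactly one π shift → a net half-wave offset.
With one net inversion, destructive interference in reflection requires 2 n t = m λ.
Minimum nonzero at m = 1: t = λ / (2 n) = 391 / (2 × 2.36) = 82.8 nm.

82.8 nm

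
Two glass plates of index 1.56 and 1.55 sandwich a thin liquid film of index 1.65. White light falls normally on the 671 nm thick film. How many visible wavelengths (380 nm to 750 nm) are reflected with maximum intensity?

3

Ray reflecting at the top interface goes from n = 1.56 toward n = 1.65: a half-wave phase shift.
At the lower boundary (n = 1.65 to n = 1.55) the reflected ray undergoes no phase shift.
The two reflections differ by half a wavelength.
With one net inversion, constructive interference in reflection requires 2 n t = (m + ½) λ.
λ = 2 n t / (m + ½) = 2214 / (m + ½) nm.
m=2: 886 nm (IR); m=3: 633 nm (visible); m=4: 492 nm (visible); m=5: 403 nm (visible); m=6: 341 nm (UV).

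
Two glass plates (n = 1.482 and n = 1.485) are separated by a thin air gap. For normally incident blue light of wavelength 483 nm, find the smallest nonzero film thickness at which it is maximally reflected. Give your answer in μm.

Top surface (1.482 → 1.0): reflection off a lower-index medium gives no phase shift.
Ray reflecting at the bottom interface goes from n = 1.0 toward n = 1.485: a half-wave phase shift.
The two reflections differ by half a wavelength.
With one net inversion, constructive interference in reflection requires 2 n t = (m + ½) λ.
Minimum at m = 0: t = λ / (4 n) = 483 / (4 × 1.0) = 121 nm.

0.121 μm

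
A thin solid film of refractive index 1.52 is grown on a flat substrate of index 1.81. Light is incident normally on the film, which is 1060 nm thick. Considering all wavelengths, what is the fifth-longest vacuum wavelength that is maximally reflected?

644 nm

Ray reflecting at the top interface goes from n = 1.0 toward n = 1.52: a half-wave phase shift.
Ray reflecting at the bottom interface goes from n = 1.52 toward n = 1.81: a half-wave phase shift.
Net: no relative phase inversion (both shifts match).
With no net inversion, constructive interference in reflection requires 2 n t = m λ.
λ = 2 n t / m. The fifth-longest wavelength is m = 5: λ = 2 × 1.52 × 1060 / 5.00 = 644 nm.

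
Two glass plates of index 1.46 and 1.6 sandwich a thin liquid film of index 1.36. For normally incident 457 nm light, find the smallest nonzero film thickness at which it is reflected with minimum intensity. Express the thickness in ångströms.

At the upper boundary (n = 1.46 to n = 1.36) the reflected ray undergoes no phase shift.
Bottom surface (1.36 → 1.6): reflection off a higher-index medium gives a half-wave phase shift.
The two reflections differ by half a wavelength.
For minimum reflection here: 2 n t = m λ.
Minimum nonzero at m = 1: t = λ / (2 n) = 457 / (2 × 1.36) = 168 nm.

1680 Å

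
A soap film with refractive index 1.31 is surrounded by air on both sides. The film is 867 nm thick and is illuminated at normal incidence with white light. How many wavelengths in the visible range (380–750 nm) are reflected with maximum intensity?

3

Ray reflecting at the top interface goes from n = 1.0 toward n = 1.31: a half-wave phase shift.
Bottom surface (1.31 → 1.0): reflection off a lower-index medium gives no phase shift.
Exactly one π shift → a net half-wave offset.
So the condition for constructive reflection is 2 n t = (m + ½) λ.
λ = 2 n t / (m + ½) = 2272 / (m + ½) nm.
m=2: 909 nm (IR); m=3: 649 nm (visible); m=4: 505 nm (visible); m=5: 413 nm (visible); m=6: 349 nm (UV).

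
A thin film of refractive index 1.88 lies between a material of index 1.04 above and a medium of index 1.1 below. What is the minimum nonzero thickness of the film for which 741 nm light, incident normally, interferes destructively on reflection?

Top surface (1.04 → 1.88): reflection off a higher-index medium gives a half-wave phase shift.
At the lower boundary (n = 1.88 to n = 1.1) the reflected ray undergoes no phase shift.
Net: one phase inversion between the two reflected rays.
With one net inversion, destructive interference in reflection requires 2 n t = m λ.
Minimum nonzero at m = 1: t = λ / (2 n) = 741 / (2 × 1.88) = 197 nm.

197 nm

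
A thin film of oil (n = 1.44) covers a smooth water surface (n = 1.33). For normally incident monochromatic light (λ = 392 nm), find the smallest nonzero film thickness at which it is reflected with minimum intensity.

Ray reflecting at the top interface goes from n = 1.0 toward n = 1.44: a half-wave phase shift.
At the lower boundary (n = 1.44 to n = 1.33) the reflected ray undergoes no phase shift.
Exactly one π shift → a net half-wave offset.
For weak reflection here: 2 n t = m λ.
Minimum nonzero at m = 1: t = λ / (2 n) = 392 / (2 × 1.44) = 136 nm.

136 nm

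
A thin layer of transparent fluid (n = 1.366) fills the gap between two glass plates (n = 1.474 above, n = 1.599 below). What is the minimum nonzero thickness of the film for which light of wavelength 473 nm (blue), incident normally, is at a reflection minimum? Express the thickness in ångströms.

1731 Å

Top surface (1.474 → 1.366): reflection off a lower-index medium gives no phase shift.
Ray reflecting at the bottom interface goes from n = 1.366 toward n = 1.599: a half-wave phase shift.
The two reflections differ by half a wavelength.
So the condition for destructive reflection is 2 n t = m λ.
Minimum nonzero at m = 1: t = λ / (2 n) = 473 / (2 × 1.366) = 173 nm.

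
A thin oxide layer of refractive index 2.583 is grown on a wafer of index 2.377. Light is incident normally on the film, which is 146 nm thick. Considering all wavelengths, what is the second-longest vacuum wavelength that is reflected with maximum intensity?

Ray reflecting at the top interface goes from n = 1.0 toward n = 2.583: a half-wave phase shift.
Ray reflecting at the bottom interface goes from n = 2.583 toward n = 2.377: no phase shift.
The two reflections differ by half a wavelength.
With one net inversion, constructive interference in reflection requires 2 n t = (m + ½) λ.
λ = 2 n t / (m + ½). The second-longest wavelength is m = 1: λ = 2 × 2.583 × 146 / 1.50 = 503 nm.

503 nm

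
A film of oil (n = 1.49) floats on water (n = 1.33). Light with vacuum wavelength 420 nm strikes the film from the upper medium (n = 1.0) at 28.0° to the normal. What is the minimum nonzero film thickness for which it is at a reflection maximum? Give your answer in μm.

0.0743 μm

At the upper boundary (n = 1.0 to n = 1.49) the reflected ray undergoes a half-wave phase shift.
At the lower boundary (n = 1.49 to n = 1.33) the reflected ray undergoes no phase shift.
Exactly one π shift → a net half-wave offset.
With one net inversion, constructive interference in reflection requires 2 n t cos θ_r = (m + ½) λ.
Snell's law: 1.0 sin 28.0° = 1.49 sin θ_r → sin θ_r = 0.315, cos θ_r = 0.949.
Minimum at m = 0: t = λ / (4 n cos θ_r) = 420 / (4 × 1.49 × 0.949) = 74.3 nm.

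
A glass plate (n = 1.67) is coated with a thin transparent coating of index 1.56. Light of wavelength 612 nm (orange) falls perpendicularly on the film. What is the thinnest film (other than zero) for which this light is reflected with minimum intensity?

Top surface (1.0 → 1.56): reflection off a higher-index medium gives a half-wave phase shift.
Bottom surface (1.56 → 1.67): reflection off a higher-index medium gives a half-wave phase shift.
The two reflections carry the same phase change, so no net offset.
So the condition for destructive reflection is 2 n t = (m + ½) λ.
Minimum at m = 0: t = λ / (4 n) = 612 / (4 × 1.56) = 98.1 nm.

98.1 nm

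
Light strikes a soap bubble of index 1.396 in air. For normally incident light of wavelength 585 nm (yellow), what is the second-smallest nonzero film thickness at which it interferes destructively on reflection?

419 nm

Ray reflecting at the top interface goes from n = 1.0 toward n = 1.396: a half-wave phase shift.
Ray reflecting at the bottom interface goes from n = 1.396 toward n = 1.0: no phase shift.
Exactly one π shift → a net half-wave offset.
With one net inversion, destructive interference in reflection requires 2 n t = m λ.
The second-smallest nonzero thickness corresponds to m = 2: t = m λ / (2 n) = 2.00 × 585 / (2 × 1.396) = 419 nm.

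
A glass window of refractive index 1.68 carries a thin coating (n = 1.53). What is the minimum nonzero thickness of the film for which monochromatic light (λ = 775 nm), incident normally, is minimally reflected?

Ray reflecting at the top interface goes from n = 1.0 toward n = 1.53: a half-wave phase shift.
At the lower boundary (n = 1.53 to n = 1.68) the reflected ray undergoes a half-wave phase shift.
Net: no relative phase inversion (both shifts match).
So the condition for destructive reflection is 2 n t = (m + ½) λ.
Minimum at m = 0: t = λ / (4 n) = 775 / (4 × 1.53) = 127 nm.

127 nm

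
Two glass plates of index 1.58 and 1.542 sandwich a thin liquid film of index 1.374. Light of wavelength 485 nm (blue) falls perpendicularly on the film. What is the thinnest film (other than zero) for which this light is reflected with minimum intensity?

176 nm

Top surface (1.58 → 1.374): reflection off a lower-index medium gives no phase shift.
At the lower boundary (n = 1.374 to n = 1.542) the reflected ray undergoes a half-wave phase shift.
Net: one phase inversion between the two reflected rays.
So the condition for destructive reflection is 2 n t = m λ.
Minimum nonzero at m = 1: t = λ / (2 n) = 485 / (2 × 1.374) = 176 nm.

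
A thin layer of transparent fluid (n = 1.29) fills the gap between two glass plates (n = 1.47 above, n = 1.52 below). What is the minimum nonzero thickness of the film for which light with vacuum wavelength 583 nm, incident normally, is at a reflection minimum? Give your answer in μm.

0.226 μm

Ray reflecting at the top interface goes from n = 1.47 toward n = 1.29: no phase shift.
Bottom surface (1.29 → 1.52): reflection off a higher-index medium gives a half-wave phase shift.
Exactly one π shift → a net half-wave offset.
With one net inversion, destructive interference in reflection requires 2 n t = m λ.
Minimum nonzero at m = 1: t = λ / (2 n) = 583 / (2 × 1.29) = 226 nm.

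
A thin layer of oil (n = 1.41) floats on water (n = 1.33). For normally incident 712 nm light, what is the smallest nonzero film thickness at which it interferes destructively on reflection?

Ray reflecting at the top interface goes from n = 1.0 toward n = 1.41: a half-wave phase shift.
Ray reflecting at the bottom interface goes from n = 1.41 toward n = 1.33: no phase shift.
Exactly one π shift → a net half-wave offset.
So the condition for destructive reflection is 2 n t = m λ.
The smallest nonzero thickness corresponds to m = 1: t = m λ / (2 n) = 1.00 × 712 / (2 × 1.41) = 252 nm.

252 nm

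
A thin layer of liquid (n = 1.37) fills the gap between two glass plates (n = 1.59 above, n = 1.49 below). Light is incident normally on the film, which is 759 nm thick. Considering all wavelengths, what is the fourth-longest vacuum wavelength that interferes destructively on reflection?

Top surface (1.59 → 1.37): reflection off a lower-index medium gives no phase shift.
Ray reflecting at the bottom interface goes from n = 1.37 toward n = 1.49: a half-wave phase shift.
The two reflections differ by half a wavelength.
So the condition for destructive reflection is 2 n t = m λ.
λ = 2 n t / m. The fourth-longest wavelength is m = 4: λ = 2 × 1.37 × 759 / 4.00 = 520 nm.

520 nm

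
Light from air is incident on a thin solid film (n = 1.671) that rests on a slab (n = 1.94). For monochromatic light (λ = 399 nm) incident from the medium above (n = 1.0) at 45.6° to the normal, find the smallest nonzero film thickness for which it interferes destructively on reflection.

Ray reflecting at the top interface goes from n = 1.0 toward n = 1.671: a half-wave phase shift.
Ray reflecting at the bottom interface goes from n = 1.671 toward n = 1.94: a half-wave phase shift.
The two reflections carry the same phase change, so no net offset.
With no net inversion, destructive interference in reflection requires 2 n t cos θ_r = (m + ½) λ.
Snell's law: 1.0 sin 45.6° = 1.671 sin θ_r → sin θ_r = 0.428, cos θ_r = 0.904.
Minimum at m = 0: t = λ / (4 n cos θ_r) = 399 / (4 × 1.671 × 0.904) = 66.0 nm.

66.0 nm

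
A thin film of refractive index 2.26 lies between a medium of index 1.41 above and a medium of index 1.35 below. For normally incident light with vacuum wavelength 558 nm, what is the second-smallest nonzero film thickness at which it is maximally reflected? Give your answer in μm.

0.185 μm

At the upper boundary (n = 1.41 to n = 2.26) the reflected ray undergoes a half-wave phase shift.
Ray reflecting at the bottom interface goes from n = 2.26 toward n = 1.35: no phase shift.
Net: one phase inversion between the two reflected rays.
With one net inversion, constructive interference in reflection requires 2 n t = (m + ½) λ.
The second-smallest nonzero thickness corresponds to m = 1: t = (m + ½) λ / (2 n) = 1.50 × 558 / (2 × 2.26) = 185 nm.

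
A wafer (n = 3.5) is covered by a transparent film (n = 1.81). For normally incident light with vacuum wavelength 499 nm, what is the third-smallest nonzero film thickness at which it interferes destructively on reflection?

Top surface (1.0 → 1.81): reflection off a higher-index medium gives a half-wave phase shift.
At the lower boundary (n = 1.81 to n = 3.5) the reflected ray undergoes a half-wave phase shift.
The two reflections carry the same phase change, so no net offset.
With no net inversion, destructive interference in reflection requires 2 n t = (m + ½) λ.
The third-smallest nonzero thickness corresponds to m = 2: t = (m + ½) λ / (2 n) = 2.50 × 499 / (2 × 1.81) = 345 nm.

345 nm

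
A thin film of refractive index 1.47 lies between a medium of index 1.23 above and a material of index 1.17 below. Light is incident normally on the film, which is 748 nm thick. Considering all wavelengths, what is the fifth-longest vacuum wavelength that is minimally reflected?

440 nm

At the upper boundary (n = 1.23 to n = 1.47) the reflected ray undergoes a half-wave phase shift.
Ray reflecting at the bottom interface goes from n = 1.47 toward n = 1.17: no phase shift.
Exactly one π shift → a net half-wave offset.
For dark reflection here: 2 n t = m λ.
λ = 2 n t / m. The fifth-longest wavelength is m = 5: λ = 2 × 1.47 × 748 / 5.00 = 440 nm.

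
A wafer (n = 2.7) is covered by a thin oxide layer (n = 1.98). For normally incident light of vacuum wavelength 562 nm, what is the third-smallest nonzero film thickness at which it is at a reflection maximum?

426 nm

Top surface (1.0 → 1.98): reflection off a higher-index medium gives a half-wave phase shift.
Ray reflecting at the bottom interface goes from n = 1.98 toward n = 2.7: a half-wave phase shift.
Net: no relative phase inversion (both shifts match).
So the condition for constructive reflection is 2 n t = m λ.
The third-smallest nonzero thickness corresponds to m = 3: t = m λ / (2 n) = 3.00 × 562 / (2 × 1.98) = 426 nm.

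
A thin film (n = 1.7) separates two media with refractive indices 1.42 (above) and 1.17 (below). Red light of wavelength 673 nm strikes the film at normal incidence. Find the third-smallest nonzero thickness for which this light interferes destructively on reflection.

594 nm

At the upper boundary (n = 1.42 to n = 1.7) the reflected ray undergoes a half-wave phase shift.
At the lower boundary (n = 1.7 to n = 1.17) the reflected ray undergoes no phase shift.
Net: one phase inversion between the two reflected rays.
With one net inversion, destructive interference in reflection requires 2 n t = m λ.
The third-smallest nonzero thickness corresponds to m = 3: t = m λ / (2 n) = 3.00 × 673 / (2 × 1.7) = 594 nm.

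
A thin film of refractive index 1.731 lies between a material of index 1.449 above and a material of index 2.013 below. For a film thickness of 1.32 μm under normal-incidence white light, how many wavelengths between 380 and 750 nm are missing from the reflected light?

6

Top surface (1.449 → 1.731): reflection off a higher-index medium gives a half-wave phase shift.
Ray reflecting at the bottom interface goes from n = 1.731 toward n = 2.013: a half-wave phase shift.
The two reflections carry the same phase change, so no net offset.
For weak reflection here: 2 n t = (m + ½) λ.
λ = 2 n t / (m + ½) = 4570 / (m + ½) nm.
m=5: 831 nm (IR); m=6: 703 nm (visible); m=7: 609 nm (visible); m=8: 538 nm (visible); m=9: 481 nm (visible); m=10: 435 nm (visible); m=11: 397 nm (visible); m=12: 366 nm (UV).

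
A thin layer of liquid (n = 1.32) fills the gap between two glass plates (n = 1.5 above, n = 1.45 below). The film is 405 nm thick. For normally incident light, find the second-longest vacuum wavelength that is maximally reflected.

At the upper boundary (n = 1.5 to n = 1.32) the reflected ray undergoes no phase shift.
Ray reflecting at the bottom interface goes from n = 1.32 toward n = 1.45: a half-wave phase shift.
The two reflections differ by half a wavelength.
For bright reflection here: 2 n t = (m + ½) λ.
λ = 2 n t / (m + ½). The second-longest wavelength is m = 1: λ = 2 × 1.32 × 405 / 1.50 = 713 nm.

713 nm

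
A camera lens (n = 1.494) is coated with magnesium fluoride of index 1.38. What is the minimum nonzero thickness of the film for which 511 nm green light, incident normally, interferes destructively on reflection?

Ray reflecting at the top interface goes from n = 1.0 toward n = 1.38: a half-wave phase shift.
Bottom surface (1.38 → 1.494): reflection off a higher-index medium gives a half-wave phase shift.
Zero or two π shifts → no net half-wave offset.
So the condition for destructive reflection is 2 n t = (m + ½) λ.
Minimum at m = 0: t = λ / (4 n) = 511 / (4 × 1.38) = 92.6 nm.

92.6 nm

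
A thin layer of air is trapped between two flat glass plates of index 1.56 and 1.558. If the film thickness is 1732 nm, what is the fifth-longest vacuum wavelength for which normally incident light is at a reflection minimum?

693 nm

At the upper boundary (n = 1.56 to n = 1.0) the reflected ray undergoes no phase shift.
At the lower boundary (n = 1.0 to n = 1.558) the reflected ray undergoes a half-wave phase shift.
The two reflections differ by half a wavelength.
So the condition for destructive reflection is 2 n t = m λ.
λ = 2 n t / m. The fifth-longest wavelength is m = 5: λ = 2 × 1.0 × 1732 / 5.00 = 693 nm.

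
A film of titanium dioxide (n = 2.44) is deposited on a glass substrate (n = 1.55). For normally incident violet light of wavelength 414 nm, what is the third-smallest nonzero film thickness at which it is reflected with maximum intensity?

212 nm

Top surface (1.0 → 2.44): reflection off a higher-index medium gives a half-wave phase shift.
Ray reflecting at the bottom interface goes from n = 2.44 toward n = 1.55: no phase shift.
Net: one phase inversion between the two reflected rays.
So the condition for constructive reflection is 2 n t = (m + ½) λ.
The third-smallest nonzero thickness corresponds to m = 2: t = (m + ½) λ / (2 n) = 2.50 × 414 / (2 × 2.44) = 212 nm.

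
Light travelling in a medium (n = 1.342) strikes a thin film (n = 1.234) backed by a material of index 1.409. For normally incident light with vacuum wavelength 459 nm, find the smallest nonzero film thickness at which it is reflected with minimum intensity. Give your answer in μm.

0.186 μm

At the upper boundary (n = 1.342 to n = 1.234) the reflected ray undergoes no phase shift.
At the lower boundary (n = 1.234 to n = 1.409) the reflected ray undergoes a half-wave phase shift.
Exactly one π shift → a net half-wave offset.
So the condition for destructive reflection is 2 n t = m λ.
Minimum nonzero at m = 1: t = λ / (2 n) = 459 / (2 × 1.234) = 186 nm.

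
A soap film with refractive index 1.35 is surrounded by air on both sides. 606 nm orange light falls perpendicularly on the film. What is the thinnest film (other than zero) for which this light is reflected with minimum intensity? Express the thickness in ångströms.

Top surface (1.0 → 1.35): reflection off a higher-index medium gives a half-wave phase shift.
Bottom surface (1.35 → 1.0): reflection off a lower-index medium gives no phase shift.
The two reflections differ by half a wavelength.
For minimum reflection here: 2 n t = m λ.
Minimum nonzero at m = 1: t = λ / (2 n) = 606 / (2 × 1.35) = 224 nm.

2244 Å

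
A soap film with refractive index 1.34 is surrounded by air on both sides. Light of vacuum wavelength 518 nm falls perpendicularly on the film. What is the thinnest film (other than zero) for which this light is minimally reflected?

193 nm

Ray reflecting at the top interface goes from n = 1.0 toward n = 1.34: a half-wave phase shift.
Bottom surface (1.34 → 1.0): reflection off a lower-index medium gives no phase shift.
Net: one phase inversion between the two reflected rays.
For weak reflection here: 2 n t = m λ.
Minimum nonzero at m = 1: t = λ / (2 n) = 518 / (2 × 1.34) = 193 nm.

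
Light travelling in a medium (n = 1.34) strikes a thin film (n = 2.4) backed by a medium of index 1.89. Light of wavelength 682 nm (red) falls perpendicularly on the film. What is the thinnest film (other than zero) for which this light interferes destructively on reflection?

142 nm

Ray reflecting at the top interface goes from n = 1.34 toward n = 2.4: a half-wave phase shift.
At the lower boundary (n = 2.4 to n = 1.89) the reflected ray undergoes no phase shift.
Net: one phase inversion between the two reflected rays.
So the condition for destructive reflection is 2 n t = m λ.
Minimum nonzero at m = 1: t = λ / (2 n) = 682 / (2 × 2.4) = 142 nm.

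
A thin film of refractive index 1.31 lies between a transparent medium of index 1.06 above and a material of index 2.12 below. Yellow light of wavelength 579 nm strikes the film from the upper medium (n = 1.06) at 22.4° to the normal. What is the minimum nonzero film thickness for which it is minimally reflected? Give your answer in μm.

0.116 μm

At the upper boundary (n = 1.06 to n = 1.31) the reflected ray undergoes a half-wave phase shift.
Ray reflecting at the bottom interface goes from n = 1.31 toward n = 2.12: a half-wave phase shift.
Net: no relative phase inversion (both shifts match).
With no net inversion, destructive interference in reflection requires 2 n t cos θ_r = (m + ½) λ.
Snell's law: 1.06 sin 22.4° = 1.31 sin θ_r → sin θ_r = 0.308, cos θ_r = 0.951.
Minimum at m = 0: t = λ / (4 n cos θ_r) = 579 / (4 × 1.31 × 0.951) = 116 nm.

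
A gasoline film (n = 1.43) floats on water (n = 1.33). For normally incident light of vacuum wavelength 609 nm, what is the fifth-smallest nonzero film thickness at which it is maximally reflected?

958 nm

Ray reflecting at the top interface goes from n = 1.0 toward n = 1.43: a half-wave phase shift.
At the lower boundary (n = 1.43 to n = 1.33) the reflected ray undergoes no phase shift.
Exactly one π shift → a net half-wave offset.
So the condition for constructive reflection is 2 n t = (m + ½) λ.
The fifth-smallest nonzero thickness corresponds to m = 4: t = (m + ½) λ / (2 n) = 4.50 × 609 / (2 × 1.43) = 958 nm.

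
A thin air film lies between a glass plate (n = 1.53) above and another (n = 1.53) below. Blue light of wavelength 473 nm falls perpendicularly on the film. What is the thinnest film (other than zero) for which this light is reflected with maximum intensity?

At the upper boundary (n = 1.53 to n = 1.0) the reflected ray undergoes no phase shift.
Ray reflecting at the bottom interface goes from n = 1.0 toward n = 1.53: a half-wave phase shift.
The two reflections differ by half a wavelength.
With one net inversion, constructive interference in reflection requires 2 n t = (m + ½) λ.
Minimum at m = 0: t = λ / (4 n) = 473 / (4 × 1.0) = 118 nm.

118 nm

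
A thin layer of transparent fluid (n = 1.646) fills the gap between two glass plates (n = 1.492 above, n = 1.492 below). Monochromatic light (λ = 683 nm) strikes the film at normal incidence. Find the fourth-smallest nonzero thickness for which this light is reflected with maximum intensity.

Top surface (1.492 → 1.646): reflection off a higher-index medium gives a half-wave phase shift.
Bottom surface (1.646 → 1.492): reflection off a lower-index medium gives no phase shift.
Net: one phase inversion between the two reflected rays.
So the condition for constructive reflection is 2 n t = (m + ½) λ.
The fourth-smallest nonzero thickness corresponds to m = 3: t = (m + ½) λ / (2 n) = 3.50 × 683 / (2 × 1.646) = 726 nm.

726 nm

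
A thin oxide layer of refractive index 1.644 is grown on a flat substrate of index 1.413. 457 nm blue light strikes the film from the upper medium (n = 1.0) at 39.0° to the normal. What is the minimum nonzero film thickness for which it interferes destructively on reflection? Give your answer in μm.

Ray reflecting at the top interface goes from n = 1.0 toward n = 1.644: a half-wave phase shift.
Bottom surface (1.644 → 1.413): reflection off a lower-index medium gives no phase shift.
Net: one phase inversion between the two reflected rays.
With one net inversion, destructive interference in reflection requires 2 n t cos θ_r = m λ.
Snell's law: 1.0 sin 39.0° = 1.644 sin θ_r → sin θ_r = 0.383, cos θ_r = 0.924.
Minimum nonzero at m = 1: t = λ / (2 n cos θ_r) = 457 / (2 × 1.644 × 0.924) = 150 nm.

0.150 μm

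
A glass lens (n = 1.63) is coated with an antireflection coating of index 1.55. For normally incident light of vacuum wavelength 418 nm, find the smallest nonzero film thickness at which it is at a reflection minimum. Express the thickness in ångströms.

674 Å

Top surface (1.0 → 1.55): reflection off a higher-index medium gives a half-wave phase shift.
At the lower boundary (n = 1.55 to n = 1.63) the reflected ray undergoes a half-wave phase shift.
Net: no relative phase inversion (both shifts match).
For minimum reflection here: 2 n t = (m + ½) λ.
Minimum at m = 0: t = λ / (4 n) = 418 / (4 × 1.55) = 67.4 nm.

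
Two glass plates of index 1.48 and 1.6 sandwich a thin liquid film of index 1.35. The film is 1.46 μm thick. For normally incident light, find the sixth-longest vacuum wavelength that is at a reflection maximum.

Ray reflecting at the top interface goes from n = 1.48 toward n = 1.35: no phase shift.
Ray reflecting at the bottom interface goes from n = 1.35 toward n = 1.6: a half-wave phase shift.
Net: one phase inversion between the two reflected rays.
So the condition for constructive reflection is 2 n t = (m + ½) λ.
λ = 2 n t / (m + ½). The sixth-longest wavelength is m = 5: λ = 2 × 1.35 × 1460 / 5.50 = 717 nm.

717 nm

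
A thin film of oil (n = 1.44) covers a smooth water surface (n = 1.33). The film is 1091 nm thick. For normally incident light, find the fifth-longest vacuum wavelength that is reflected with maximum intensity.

At the upper boundary (n = 1.0 to n = 1.44) the reflected ray undergoes a half-wave phase shift.
At the lower boundary (n = 1.44 to n = 1.33) the reflected ray undergoes no phase shift.
Net: one phase inversion between the two reflected rays.
For bright reflection here: 2 n t = (m + ½) λ.
λ = 2 n t / (m + ½). The fifth-longest wavelength is m = 4: λ = 2 × 1.44 × 1091 / 4.50 = 698 nm.

698 nm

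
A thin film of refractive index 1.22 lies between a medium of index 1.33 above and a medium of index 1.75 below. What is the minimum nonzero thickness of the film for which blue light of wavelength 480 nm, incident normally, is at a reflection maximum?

98.4 nm

Ray reflecting at the top interface goes from n = 1.33 toward n = 1.22: no phase shift.
At the lower boundary (n = 1.22 to n = 1.75) the reflected ray undergoes a half-wave phase shift.
The two reflections differ by half a wavelength.
For bright reflection here: 2 n t = (m + ½) λ.
Minimum at m = 0: t = λ / (4 n) = 480 / (4 × 1.22) = 98.4 nm.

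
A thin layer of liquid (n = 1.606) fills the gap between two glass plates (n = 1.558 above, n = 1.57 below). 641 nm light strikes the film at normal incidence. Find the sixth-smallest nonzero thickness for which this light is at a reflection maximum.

1098 nm

Top surface (1.558 → 1.606): reflection off a higher-index medium gives a half-wave phase shift.
Bottom surface (1.606 → 1.57): reflection off a lower-index medium gives no phase shift.
Exactly one π shift → a net half-wave offset.
So the condition for constructive reflection is 2 n t = (m + ½) λ.
The sixth-smallest nonzero thickness corresponds to m = 5: t = (m + ½) λ / (2 n) = 5.50 × 641 / (2 × 1.606) = 1098 nm.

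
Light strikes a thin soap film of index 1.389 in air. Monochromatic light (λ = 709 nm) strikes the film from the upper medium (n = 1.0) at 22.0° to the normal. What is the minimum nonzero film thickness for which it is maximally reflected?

133 nm

Ray reflecting at the top interface goes from n = 1.0 toward n = 1.389: a half-wave phase shift.
Ray reflecting at the bottom interface goes from n = 1.389 toward n = 1.0: no phase shift.
Net: one phase inversion between the two reflected rays.
With one net inversion, constructive interference in reflection requires 2 n t cos θ_r = (m + ½) λ.
Snell's law: 1.0 sin 22.0° = 1.389 sin θ_r → sin θ_r = 0.270, cos θ_r = 0.963.
Minimum at m = 0: t = λ / (4 n cos θ_r) = 709 / (4 × 1.389 × 0.963) = 133 nm.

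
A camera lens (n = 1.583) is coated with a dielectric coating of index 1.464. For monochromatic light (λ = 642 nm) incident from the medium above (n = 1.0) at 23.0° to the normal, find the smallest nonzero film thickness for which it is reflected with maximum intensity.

Top surface (1.0 → 1.464): reflection off a higher-index medium gives a half-wave phase shift.
At the lower boundary (n = 1.464 to n = 1.583) the reflected ray undergoes a half-wave phase shift.
The two reflections carry the same phase change, so no net offset.
So the condition for constructive reflection is 2 n t cos θ_r = m λ.
Snell's law: 1.0 sin 23.0° = 1.464 sin θ_r → sin θ_r = 0.267, cos θ_r = 0.964.
Minimum nonzero at m = 1: t = λ / (2 n cos θ_r) = 642 / (2 × 1.464 × 0.964) = 228 nm.

228 nm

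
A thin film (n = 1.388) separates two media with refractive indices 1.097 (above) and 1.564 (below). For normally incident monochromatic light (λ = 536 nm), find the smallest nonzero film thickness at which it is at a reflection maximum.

Ray reflecting at the top interface goes from n = 1.097 toward n = 1.388: a half-wave phase shift.
At the lower boundary (n = 1.388 to n = 1.564) the reflected ray undergoes a half-wave phase shift.
Net: no relative phase inversion (both shifts match).
With no net inversion, constructive interference in reflection requires 2 n t = m λ.
Minimum nonzero at m = 1: t = λ / (2 n) = 536 / (2 × 1.388) = 193 nm.

193 nm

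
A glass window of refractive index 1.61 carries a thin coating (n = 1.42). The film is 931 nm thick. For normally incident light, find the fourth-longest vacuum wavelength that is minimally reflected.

755 nm

Ray reflecting at the top interface goes from n = 1.0 toward n = 1.42: a half-wave phase shift.
Ray reflecting at the bottom interface goes from n = 1.42 toward n = 1.61: a half-wave phase shift.
Zero or two π shifts → no net half-wave offset.
So the condition for destructive reflection is 2 n t = (m + ½) λ.
λ = 2 n t / (m + ½). The fourth-longest wavelength is m = 3: λ = 2 × 1.42 × 931 / 3.50 = 755 nm.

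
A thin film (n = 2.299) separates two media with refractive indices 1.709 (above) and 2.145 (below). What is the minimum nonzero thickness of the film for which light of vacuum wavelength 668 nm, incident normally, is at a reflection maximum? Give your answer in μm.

0.0726 μm

Ray reflecting at the top interface goes from n = 1.709 toward n = 2.299: a half-wave phase shift.
Ray reflecting at the bottom interface goes from n = 2.299 toward n = 2.145: no phase shift.
The two reflections differ by half a wavelength.
For strong reflection here: 2 n t = (m + ½) λ.
Minimum at m = 0: t = λ / (4 n) = 668 / (4 × 2.299) = 72.6 nm.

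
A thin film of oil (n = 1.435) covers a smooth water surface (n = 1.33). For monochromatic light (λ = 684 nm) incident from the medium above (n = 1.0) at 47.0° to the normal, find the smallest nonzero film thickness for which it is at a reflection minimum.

Ray reflecting at the top interface goes from n = 1.0 toward n = 1.435: a half-wave phase shift.
Ray reflecting at the bottom interface goes from n = 1.435 toward n = 1.33: no phase shift.
Exactly one π shift → a net half-wave offset.
So the condition for destructive reflection is 2 n t cos θ_r = m λ.
Snell's law: 1.0 sin 47.0° = 1.435 sin θ_r → sin θ_r = 0.510, cos θ_r = 0.860.
Minimum nonzero at m = 1: t = λ / (2 n cos θ_r) = 684 / (2 × 1.435 × 0.860) = 277 nm.

277 nm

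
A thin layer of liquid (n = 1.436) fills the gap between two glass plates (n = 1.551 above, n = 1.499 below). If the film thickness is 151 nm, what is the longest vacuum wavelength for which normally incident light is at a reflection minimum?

434 nm

Ray reflecting at the top interface goes from n = 1.551 toward n = 1.436: no phase shift.
Ray reflecting at the bottom interface goes from n = 1.436 toward n = 1.499: a half-wave phase shift.
Net: one phase inversion between the two reflected rays.
With one net inversion, destructive interference in reflection requires 2 n t = m λ.
λ = 2 n t / m. The longest wavelength is m = 1: λ = 2 × 1.436 × 151 / 1.00 = 434 nm.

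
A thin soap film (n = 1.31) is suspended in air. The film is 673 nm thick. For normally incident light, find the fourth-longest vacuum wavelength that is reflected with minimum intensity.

441 nm

At the upper boundary (n = 1.0 to n = 1.31) the reflected ray undergoes a half-wave phase shift.
At the lower boundary (n = 1.31 to n = 1.0) the reflected ray undergoes no phase shift.
The two reflections differ by half a wavelength.
For minimum reflection here: 2 n t = m λ.
λ = 2 n t / m. The fourth-longest wavelength is m = 4: λ = 2 × 1.31 × 673 / 4.00 = 441 nm.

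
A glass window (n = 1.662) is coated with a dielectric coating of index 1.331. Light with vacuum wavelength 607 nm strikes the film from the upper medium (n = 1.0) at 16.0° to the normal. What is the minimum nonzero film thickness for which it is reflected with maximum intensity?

233 nm

Top surface (1.0 → 1.331): reflection off a higher-index medium gives a half-wave phase shift.
At the lower boundary (n = 1.331 to n = 1.662) the reflected ray undergoes a half-wave phase shift.
Net: no relative phase inversion (both shifts match).
For maximum reflection here: 2 n t cos θ_r = m λ.
Snell's law: 1.0 sin 16.0° = 1.331 sin θ_r → sin θ_r = 0.207, cos θ_r = 0.978.
Minimum nonzero at m = 1: t = λ / (2 n cos θ_r) = 607 / (2 × 1.331 × 0.978) = 233 nm.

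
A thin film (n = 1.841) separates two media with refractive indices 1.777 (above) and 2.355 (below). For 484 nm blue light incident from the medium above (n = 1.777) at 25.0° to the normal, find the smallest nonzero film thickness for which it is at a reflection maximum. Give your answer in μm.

0.144 μm

Top surface (1.777 → 1.841): reflection off a higher-index medium gives a half-wave phase shift.
Ray reflecting at the bottom interface goes from n = 1.841 toward n = 2.355: a half-wave phase shift.
Net: no relative phase inversion (both shifts match).
For strong reflection here: 2 n t cos θ_r = m λ.
Snell's law: 1.777 sin 25.0° = 1.841 sin θ_r → sin θ_r = 0.408, cos θ_r = 0.913.
Minimum nonzero at m = 1: t = λ / (2 n cos θ_r) = 484 / (2 × 1.841 × 0.913) = 144 nm.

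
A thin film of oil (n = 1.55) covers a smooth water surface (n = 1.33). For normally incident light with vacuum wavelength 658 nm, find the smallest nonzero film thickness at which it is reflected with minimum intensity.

212 nm

At the upper boundary (n = 1.0 to n = 1.55) the reflected ray undergoes a half-wave phase shift.
Bottom surface (1.55 → 1.33): reflection off a lower-index medium gives no phase shift.
The two reflections differ by half a wavelength.
For minimum reflection here: 2 n t = m λ.
Minimum nonzero at m = 1: t = λ / (2 n) = 658 / (2 × 1.55) = 212 nm.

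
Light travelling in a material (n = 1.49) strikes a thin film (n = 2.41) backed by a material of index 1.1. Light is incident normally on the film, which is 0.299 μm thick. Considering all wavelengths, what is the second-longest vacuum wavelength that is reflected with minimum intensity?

Top surface (1.49 → 2.41): reflection off a higher-index medium gives a half-wave phase shift.
At the lower boundary (n = 2.41 to n = 1.1) the reflected ray undergoes no phase shift.
Net: one phase inversion between the two reflected rays.
For dark reflection here: 2 n t = m λ.
λ = 2 n t / m. The second-longest wavelength is m = 2: λ = 2 × 2.41 × 299 / 2.00 = 721 nm.

721 nm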